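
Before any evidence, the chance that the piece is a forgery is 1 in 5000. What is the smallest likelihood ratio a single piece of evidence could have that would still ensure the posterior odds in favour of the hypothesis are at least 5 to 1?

Prior odds = 0.0002/0.9998 = 1/4999.
Target odds = 5.
Required Bayes factor = 5 ÷ (1/4999) = 24995.

24995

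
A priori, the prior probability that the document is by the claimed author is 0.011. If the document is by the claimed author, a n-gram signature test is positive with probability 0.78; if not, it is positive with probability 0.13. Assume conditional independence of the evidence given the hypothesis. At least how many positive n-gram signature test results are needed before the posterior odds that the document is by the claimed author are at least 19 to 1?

Prior odds = 0.011/0.989 = 11/989.
Likelihood ratio of a positive = 0.78/0.13 = 6.
Target odds = 19.
Need (11/989) × 6ⁿ ≥ 19, i.e. 6ⁿ ≥ 18791/11.
6⁴ = 1296 falls short of 18791/11 but 6⁵ = 7776 reaches it, so n = 5.

5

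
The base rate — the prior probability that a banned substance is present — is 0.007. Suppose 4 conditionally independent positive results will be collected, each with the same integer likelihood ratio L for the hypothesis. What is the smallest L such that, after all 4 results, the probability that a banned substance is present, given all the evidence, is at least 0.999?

Prior odds = 0.007/0.993 = 7/993.
Target odds = 0.999/0.001 = 999.
Need L⁴ ≥ 999 ÷ (7/993) = 992007/7.
19⁴ = 130321 < 992007/7 ≤ 160000 = 20⁴, so L = 20.

20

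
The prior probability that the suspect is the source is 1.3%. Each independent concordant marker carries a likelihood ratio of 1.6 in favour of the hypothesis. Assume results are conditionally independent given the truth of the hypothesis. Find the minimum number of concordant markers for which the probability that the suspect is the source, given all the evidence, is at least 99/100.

19

Prior odds: 0.013 ÷ 0.987 = 13/987.
Likelihood ratio per concordant marker = 1.6.
Target posterior odds = 0.99/0.01 = 99.
Require 1.6ⁿ ≥ 99 ÷ (13/987) = 97713/13.
1.6¹⁸ ≈4722.37 falls short of 97713/13 but 1.6¹⁹ ≈7555.79 reaches it, so n = 19.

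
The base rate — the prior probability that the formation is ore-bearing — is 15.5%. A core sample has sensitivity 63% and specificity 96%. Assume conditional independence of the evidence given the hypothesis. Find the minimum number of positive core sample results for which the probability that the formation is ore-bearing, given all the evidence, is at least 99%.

3

Prior odds: 0.155 ÷ 0.845 = 31/169.
False-positive rate = 1 − 0.96 = 0.04; likelihood ratio of a positive = 0.63/0.04 = 15.75.
Target odds: 0.99 ÷ 0.01 = 99.
Need (31/169) × 15.75ⁿ ≥ 99, i.e. 15.75ⁿ ≥ 16731/31.
15.75² = 248.0625 falls short of 16731/31 but 15.75³ = 3906.984375 reaches it, so n = 3.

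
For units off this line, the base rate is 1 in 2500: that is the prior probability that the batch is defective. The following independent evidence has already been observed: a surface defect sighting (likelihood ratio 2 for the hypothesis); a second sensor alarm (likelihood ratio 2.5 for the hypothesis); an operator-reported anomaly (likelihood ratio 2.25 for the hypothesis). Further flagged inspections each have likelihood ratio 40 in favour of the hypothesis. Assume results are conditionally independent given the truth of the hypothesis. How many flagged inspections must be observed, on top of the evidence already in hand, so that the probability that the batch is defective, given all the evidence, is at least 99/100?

Prior odds = 0.0004/0.9996 = 1/2499.
Combined Bayes factor of the evidence already in hand = 2 × 2.5 × 2.25 = 11.25.
Odds after that evidence = (1/2499) × 11.25 = 15/3332.
Target odds = 0.99/0.01 = 99.
Need 40ⁿ ≥ 99 ÷ (15/3332) = 21991.2.
40² = 1600 falls short of 21991.2 but 40³ = 64000 reaches it, so n = 3.

3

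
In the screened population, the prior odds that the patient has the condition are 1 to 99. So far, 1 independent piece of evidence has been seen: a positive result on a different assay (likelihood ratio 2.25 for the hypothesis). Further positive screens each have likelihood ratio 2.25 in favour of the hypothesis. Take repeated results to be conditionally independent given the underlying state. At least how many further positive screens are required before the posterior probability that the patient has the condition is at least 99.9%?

14

Prior odds = 1/99.
Bayes factor of the evidence already in hand = 2.25.
Odds after that evidence = (1/99) × 2.25 = 1/44.
Target odds = 0.999/0.001 = 999.
Need 2.25ⁿ ≥ 999 ÷ (1/44) = 43956.
2.25¹³ ≈37876.8 falls short of 43956 but 2.25¹⁴ ≈85222.7 reaches it, so n = 14.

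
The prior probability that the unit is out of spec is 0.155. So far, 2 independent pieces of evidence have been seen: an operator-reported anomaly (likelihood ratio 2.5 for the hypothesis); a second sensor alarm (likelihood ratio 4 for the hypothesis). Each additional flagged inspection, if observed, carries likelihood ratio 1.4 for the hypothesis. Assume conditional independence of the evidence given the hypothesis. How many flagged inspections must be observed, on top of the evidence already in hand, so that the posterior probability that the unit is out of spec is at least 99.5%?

14

Prior odds = 0.155/0.845 = 31/169.
Combined Bayes factor of the evidence already in hand = 2.5 × 4 = 10.
Odds after that evidence = (31/169) × 10 = 310/169.
Target odds = 0.995/0.005 = 199.
Need 1.4ⁿ ≥ 199 ÷ (310/169) = 33631/310.
1.4¹³ ≈79.3715 falls short of 33631/310 but 1.4¹⁴ ≈111.12 reaches it, so n = 14.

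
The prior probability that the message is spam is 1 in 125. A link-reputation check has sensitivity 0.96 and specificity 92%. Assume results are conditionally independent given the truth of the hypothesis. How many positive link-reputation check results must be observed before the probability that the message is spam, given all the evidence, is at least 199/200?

5

Prior odds: 0.008 ÷ 0.992 = 1/124.
False-positive rate = 1 − 0.92 = 0.08; likelihood ratio of a positive = 0.96/0.08 = 12.
Target odds: 0.995 ÷ 0.005 = 199.
Require 12ⁿ ≥ 199 ÷ (1/124) = 24676.
12⁴ = 20736 falls short of 24676 but 12⁵ = 248832 reaches it, so n = 5.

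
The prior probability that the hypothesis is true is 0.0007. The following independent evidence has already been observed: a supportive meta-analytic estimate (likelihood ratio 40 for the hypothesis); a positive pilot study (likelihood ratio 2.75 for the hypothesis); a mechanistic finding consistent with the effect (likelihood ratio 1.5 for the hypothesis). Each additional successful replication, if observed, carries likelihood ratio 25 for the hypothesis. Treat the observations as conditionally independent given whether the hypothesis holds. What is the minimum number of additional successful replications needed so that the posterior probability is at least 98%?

Prior odds = 0.0007/0.9993 = 7/9993.
Combined Bayes factor of the evidence already in hand = 40 × 2.75 × 1.5 = 165.
Odds after that evidence = (7/9993) × 165 = 385/3331.
Target odds = 0.98/0.02 = 49.
Need 25ⁿ ≥ 49 ÷ (385/3331) = 23317/55.
25¹ = 25 falls short of 23317/55 but 25² = 625 reaches it, so n = 2.

2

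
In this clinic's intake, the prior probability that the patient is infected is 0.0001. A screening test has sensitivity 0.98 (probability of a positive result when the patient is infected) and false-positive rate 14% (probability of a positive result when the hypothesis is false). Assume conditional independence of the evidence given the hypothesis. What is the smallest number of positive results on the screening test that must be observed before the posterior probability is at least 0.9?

6

Prior odds: 0.0001 ÷ 0.9999 = 1/9999.
Likelihood ratio of a positive result = 0.98/0.14 = 7.
Target posterior odds = 0.9/0.1 = 9.
Require 7ⁿ ≥ 9 ÷ (1/9999) = 89991.
7⁵ = 16807 falls short of 89991 but 7⁶ = 117649 reaches it, so n = 6.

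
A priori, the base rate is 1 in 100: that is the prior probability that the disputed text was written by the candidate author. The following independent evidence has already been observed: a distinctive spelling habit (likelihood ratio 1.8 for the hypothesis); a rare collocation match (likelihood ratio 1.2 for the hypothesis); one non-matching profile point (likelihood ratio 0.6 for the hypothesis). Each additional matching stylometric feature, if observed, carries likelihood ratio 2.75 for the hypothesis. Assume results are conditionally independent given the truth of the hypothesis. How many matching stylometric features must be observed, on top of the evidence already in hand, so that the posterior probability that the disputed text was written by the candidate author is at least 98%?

9

Prior odds = 0.01/0.99 = 1/99.
Combined Bayes factor of the evidence already in hand = 1.8 × 1.2 × 0.6 = 1.296.
Odds after that evidence = (1/99) × 1.296 = 18/1375.
Target odds = 0.98/0.02 = 49.
Need 2.75ⁿ ≥ 49 ÷ (18/1375) = 67375/18.
2.75⁸ = 214358881/65536 falls short of 67375/18 but 2.75⁹ ≈8994.86 reaches it, so n = 9.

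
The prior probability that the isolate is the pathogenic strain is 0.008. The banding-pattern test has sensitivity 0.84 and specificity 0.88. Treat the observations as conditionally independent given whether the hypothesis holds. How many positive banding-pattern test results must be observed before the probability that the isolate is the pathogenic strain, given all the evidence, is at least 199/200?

6

Prior odds = 0.008/0.992 = 1/124.
False-positive rate = 1 − 0.88 = 0.12; likelihood ratio of a positive = 0.84/0.12 = 7.
Target posterior odds = 0.995/0.005 = 199.
Require 7ⁿ ≥ 199 ÷ (1/124) = 24676.
7⁵ = 16807 falls short of 24676 but 7⁶ = 117649 reaches it, so n = 6.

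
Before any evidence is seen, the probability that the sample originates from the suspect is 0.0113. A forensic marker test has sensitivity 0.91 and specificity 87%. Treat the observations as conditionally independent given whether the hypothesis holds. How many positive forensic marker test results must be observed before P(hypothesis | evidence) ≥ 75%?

Prior odds = 0.0113/0.9887 = 113/9887.
False-positive rate = 1 − 0.87 = 0.13; likelihood ratio of a positive = 0.91/0.13 = 7.
Target posterior odds = 0.75/0.25 = 3.
Require 7ⁿ ≥ 3 ÷ (113/9887) = 29661/113.
7² = 49 falls short of 29661/113 but 7³ = 343 reaches it, so n = 3.

3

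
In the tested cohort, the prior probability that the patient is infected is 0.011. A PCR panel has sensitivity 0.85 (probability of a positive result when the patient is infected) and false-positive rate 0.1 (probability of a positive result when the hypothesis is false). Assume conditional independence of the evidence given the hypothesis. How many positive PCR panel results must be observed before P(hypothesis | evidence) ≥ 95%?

Prior odds = 0.011/0.989 = 11/989.
Likelihood ratio of a positive result = 0.85/0.1 = 8.5.
Target posterior odds = 0.95/0.05 = 19.
Need (11/989) × 8.5ⁿ ≥ 19, i.e. 8.5ⁿ ≥ 18791/11.
8.5³ = 614.125 falls short of 18791/11 but 8.5⁴ = 5220.0625 reaches it, so n = 4.

4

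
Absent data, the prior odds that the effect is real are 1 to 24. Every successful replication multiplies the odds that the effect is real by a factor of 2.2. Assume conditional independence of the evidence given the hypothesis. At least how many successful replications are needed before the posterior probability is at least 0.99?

Prior odds = 1/24.
Likelihood ratio per successful replication = 2.2.
Target odds: 0.99 ÷ 0.01 = 99.
Need (1/24) × 2.2ⁿ ≥ 99, i.e. 2.2ⁿ ≥ 2376.
2.2⁹ ≈1207.27 falls short of 2376 but 2.2¹⁰ ≈2655.99 reaches it, so n = 10.

10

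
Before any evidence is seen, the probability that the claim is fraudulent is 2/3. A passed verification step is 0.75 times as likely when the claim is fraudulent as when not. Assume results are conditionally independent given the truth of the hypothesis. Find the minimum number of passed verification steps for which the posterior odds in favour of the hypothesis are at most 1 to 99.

19

Prior odds: (2/3) ÷ (1/3) = 2.
Likelihood ratio per passed verification step = 0.75.
Target odds = 1/99.
Need 2 × 0.75ⁿ ≤ 1/99, i.e. 0.75ⁿ ≤ 1/198.
0.75¹⁸ ≈0.00563771 is still above 1/198 but 0.75¹⁹ ≈0.00422828 is at or below it, so n = 19.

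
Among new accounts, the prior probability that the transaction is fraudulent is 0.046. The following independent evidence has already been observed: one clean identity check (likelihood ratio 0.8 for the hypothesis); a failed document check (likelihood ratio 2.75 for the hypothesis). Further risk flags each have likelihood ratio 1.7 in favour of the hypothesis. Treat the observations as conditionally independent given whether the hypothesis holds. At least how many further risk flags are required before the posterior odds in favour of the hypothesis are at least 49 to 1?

12

Prior odds = 0.046/0.954 = 23/477.
Combined Bayes factor of the evidence already in hand = 0.8 × 2.75 = 2.2.
Odds after that evidence = (23/477) × 2.2 = 253/2385.
Target odds = 49.
Need 1.7ⁿ ≥ 49 ÷ (253/2385) = 116865/253.
1.7¹¹ ≈342.719 falls short of 116865/253 but 1.7¹² ≈582.622 reaches it, so n = 12.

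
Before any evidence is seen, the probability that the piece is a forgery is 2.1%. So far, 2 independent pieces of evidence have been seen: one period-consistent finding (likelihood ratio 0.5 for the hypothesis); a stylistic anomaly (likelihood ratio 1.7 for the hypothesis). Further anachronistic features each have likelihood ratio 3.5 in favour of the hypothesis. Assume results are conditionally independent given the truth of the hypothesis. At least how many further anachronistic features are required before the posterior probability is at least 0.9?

Prior odds = 0.021/0.979 = 21/979.
Combined Bayes factor of the evidence already in hand = 0.5 × 1.7 = 0.85.
Odds after that evidence = (21/979) × 0.85 = 357/19580.
Target odds = 0.9/0.1 = 9.
Need 3.5ⁿ ≥ 9 ÷ (357/19580) = 58740/119.
3.5⁴ = 150.0625 falls short of 58740/119 but 3.5⁵ = 525.21875 reaches it, so n = 5.

5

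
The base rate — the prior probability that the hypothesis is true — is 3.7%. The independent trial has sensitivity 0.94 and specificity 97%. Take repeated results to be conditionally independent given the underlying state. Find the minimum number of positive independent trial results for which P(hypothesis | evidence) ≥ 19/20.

Prior odds: 0.037 ÷ 0.963 = 37/963.
False-positive rate = 1 − 0.97 = 0.03; likelihood ratio of a positive = 0.94/0.03 = 94/3.
Target posterior odds = 0.95/0.05 = 19.
Require (94/3)ⁿ ≥ 19 ÷ (37/963) = 18297/37.
(94/3)¹ = 94/3 falls short of 18297/37 but (94/3)² = 8836/9 reaches it, so n = 2.

2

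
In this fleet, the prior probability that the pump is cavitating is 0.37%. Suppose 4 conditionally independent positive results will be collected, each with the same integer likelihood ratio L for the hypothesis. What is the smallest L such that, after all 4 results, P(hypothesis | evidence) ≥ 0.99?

Prior odds = 0.0037/0.9963 = 37/9963.
Target odds = 0.99/0.01 = 99.
Need L⁴ ≥ 99 ÷ (37/9963) = 986337/37.
12⁴ = 20736 < 986337/37 ≤ 28561 = 13⁴, so L = 13.

13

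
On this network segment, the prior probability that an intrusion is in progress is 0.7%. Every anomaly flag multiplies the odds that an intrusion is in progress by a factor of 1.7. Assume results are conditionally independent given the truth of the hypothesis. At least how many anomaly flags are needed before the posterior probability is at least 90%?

14

Prior odds = 0.007/0.993 = 7/993.
Likelihood ratio per anomaly flag = 1.7.
Target odds: 0.9 ÷ 0.1 = 9.
Require 1.7ⁿ ≥ 9 ÷ (7/993) = 8937/7.
1.7¹³ ≈990.458 falls short of 8937/7 but 1.7¹⁴ ≈1683.78 reaches it, so n = 14.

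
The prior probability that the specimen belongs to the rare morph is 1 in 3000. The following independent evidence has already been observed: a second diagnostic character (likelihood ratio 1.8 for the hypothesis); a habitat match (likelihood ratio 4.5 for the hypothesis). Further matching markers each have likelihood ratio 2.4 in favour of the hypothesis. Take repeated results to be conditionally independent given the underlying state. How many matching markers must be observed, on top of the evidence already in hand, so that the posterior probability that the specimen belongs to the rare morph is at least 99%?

13

Prior odds = (1/3000)/(2999/3000) = 1/2999.
Combined Bayes factor of the evidence already in hand = 1.8 × 4.5 = 8.1.
Odds after that evidence = (1/2999) × 8.1 = 81/29990.
Target odds = 0.99/0.01 = 99.
Need 2.4ⁿ ≥ 99 ÷ (81/29990) = 329890/9.
2.4¹² ≈36520.3 falls short of 329890/9 but 2.4¹³ ≈87648.8 reaches it, so n = 13.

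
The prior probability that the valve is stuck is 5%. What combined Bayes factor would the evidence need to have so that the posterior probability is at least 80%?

76

Prior odds = 0.05/0.95 = 1/19.
Target odds = 0.8/0.2 = 4.
Required Bayes factor = 4 ÷ (1/19) = 76.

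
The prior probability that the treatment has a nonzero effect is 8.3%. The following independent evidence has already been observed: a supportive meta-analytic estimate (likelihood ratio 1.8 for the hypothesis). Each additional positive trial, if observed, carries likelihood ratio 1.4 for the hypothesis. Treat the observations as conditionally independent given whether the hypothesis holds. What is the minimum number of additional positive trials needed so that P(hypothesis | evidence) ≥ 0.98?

Prior odds = 0.083/0.917 = 83/917.
Bayes factor of the evidence already in hand = 1.8.
Odds after that evidence = (83/917) × 1.8 = 747/4585.
Target odds = 0.98/0.02 = 49.
Need 1.4ⁿ ≥ 49 ÷ (747/4585) = 224665/747.
1.4¹⁶ ≈217.795 falls short of 224665/747 but 1.4¹⁷ ≈304.913 reaches it, so n = 17.

17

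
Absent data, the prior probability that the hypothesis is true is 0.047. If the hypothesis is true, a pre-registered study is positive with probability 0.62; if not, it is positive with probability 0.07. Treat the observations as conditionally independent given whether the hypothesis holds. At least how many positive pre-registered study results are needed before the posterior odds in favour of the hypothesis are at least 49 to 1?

Prior odds: 0.047 ÷ 0.953 = 47/953.
Likelihood ratio of a positive = 0.62/0.07 = 62/7.
Target odds = 49.
Require (62/7)ⁿ ≥ 49 ÷ (47/953) = 46697/47.
(62/7)³ = 238328/343 falls short of 46697/47 but (62/7)⁴ = 14776336/2401 reaches it, so n = 4.

4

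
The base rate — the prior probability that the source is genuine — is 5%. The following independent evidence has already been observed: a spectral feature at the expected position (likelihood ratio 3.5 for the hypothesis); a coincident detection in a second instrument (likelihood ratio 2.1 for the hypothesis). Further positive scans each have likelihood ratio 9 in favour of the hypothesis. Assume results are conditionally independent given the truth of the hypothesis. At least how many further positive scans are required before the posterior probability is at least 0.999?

Prior odds = 0.05/0.95 = 1/19.
Combined Bayes factor of the evidence already in hand = 3.5 × 2.1 = 7.35.
Odds after that evidence = (1/19) × 7.35 = 147/380.
Target odds = 0.999/0.001 = 999.
Need 9ⁿ ≥ 999 ÷ (147/380) = 126540/49.
9³ = 729 falls short of 126540/49 but 9⁴ = 6561 reaches it, so n = 4.

4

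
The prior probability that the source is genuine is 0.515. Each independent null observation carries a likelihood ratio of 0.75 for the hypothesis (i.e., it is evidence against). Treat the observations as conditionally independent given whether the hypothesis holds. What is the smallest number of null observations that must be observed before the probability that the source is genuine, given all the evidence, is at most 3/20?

Prior odds = 0.515/0.485 = 103/97.
Likelihood ratio per null observation = 0.75.
Target odds: 0.15 ÷ 0.85 = 3/17.
Require 0.75ⁿ ≤ 3/17 ÷ (103/97) = 291/1751.
0.75⁶ = 729/4096 is still above 291/1751 but 0.75⁷ = 2187/16384 is at or below it, so n = 7.

7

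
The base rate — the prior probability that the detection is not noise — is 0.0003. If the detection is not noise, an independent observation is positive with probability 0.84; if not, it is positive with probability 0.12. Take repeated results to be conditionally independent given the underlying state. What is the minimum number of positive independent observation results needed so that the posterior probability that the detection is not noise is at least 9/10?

6

Prior odds = 0.0003/0.9997 = 3/9997.
Likelihood ratio of a positive = 0.84/0.12 = 7.
Target odds: 0.9 ÷ 0.1 = 9.
Require 7ⁿ ≥ 9 ÷ (3/9997) = 29991.
7⁵ = 16807 falls short of 29991 but 7⁶ = 117649 reaches it, so n = 6.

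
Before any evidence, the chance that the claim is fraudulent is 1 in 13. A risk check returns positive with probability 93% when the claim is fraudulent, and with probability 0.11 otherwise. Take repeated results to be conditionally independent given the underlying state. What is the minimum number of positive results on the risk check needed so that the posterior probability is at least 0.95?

Prior odds: (1/13) ÷ (12/13) = 1/12.
Likelihood ratio of a positive result = 0.93/0.11 = 93/11.
Target posterior odds = 0.95/0.05 = 19.
Require (93/11)ⁿ ≥ 19 ÷ (1/12) = 228.
(93/11)² = 8649/121 falls short of 228 but (93/11)³ = 804357/1331 reaches it, so n = 3.

3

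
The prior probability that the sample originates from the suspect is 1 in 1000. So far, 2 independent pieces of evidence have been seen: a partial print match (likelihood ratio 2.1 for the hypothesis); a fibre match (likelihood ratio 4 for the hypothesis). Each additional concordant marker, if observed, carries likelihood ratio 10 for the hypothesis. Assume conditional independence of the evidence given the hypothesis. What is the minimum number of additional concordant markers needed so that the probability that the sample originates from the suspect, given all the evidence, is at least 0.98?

4

Prior odds = 0.001/0.999 = 1/999.
Combined Bayes factor of the evidence already in hand = 2.1 × 4 = 8.4.
Odds after that evidence = (1/999) × 8.4 = 14/1665.
Target odds = 0.98/0.02 = 49.
Need 10ⁿ ≥ 49 ÷ (14/1665) = 5827.5.
10³ = 1000 falls short of 5827.5 but 10⁴ = 10000 reaches it, so n = 4.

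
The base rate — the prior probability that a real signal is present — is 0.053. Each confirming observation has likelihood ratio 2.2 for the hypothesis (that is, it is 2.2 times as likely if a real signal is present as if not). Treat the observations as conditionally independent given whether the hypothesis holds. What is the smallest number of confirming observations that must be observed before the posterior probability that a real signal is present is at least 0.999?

13

Prior odds: 0.053 ÷ 0.947 = 53/947.
Likelihood ratio per confirming observation = 2.2.
Target posterior odds = 0.999/0.001 = 999.
Need (53/947) × 2.2ⁿ ≥ 999, i.e. 2.2ⁿ ≥ 946053/53.
2.2¹² ≈12855 falls short of 946053/53 but 2.2¹³ ≈28281 reaches it, so n = 13.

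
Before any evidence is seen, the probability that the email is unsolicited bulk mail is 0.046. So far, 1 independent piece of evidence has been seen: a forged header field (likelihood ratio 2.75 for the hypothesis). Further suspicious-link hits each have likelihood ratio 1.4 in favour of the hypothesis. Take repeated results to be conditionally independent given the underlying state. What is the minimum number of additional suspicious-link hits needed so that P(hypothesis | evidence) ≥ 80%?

Prior odds = 0.046/0.954 = 23/477.
Bayes factor of the evidence already in hand = 2.75.
Odds after that evidence = (23/477) × 2.75 = 253/1908.
Target odds = 0.8/0.2 = 4.
Need 1.4ⁿ ≥ 4 ÷ (253/1908) = 7632/253.
1.4¹⁰ = 282475249/9765625 falls short of 7632/253 but 1.4¹¹ ≈40.4957 reaches it, so n = 11.

11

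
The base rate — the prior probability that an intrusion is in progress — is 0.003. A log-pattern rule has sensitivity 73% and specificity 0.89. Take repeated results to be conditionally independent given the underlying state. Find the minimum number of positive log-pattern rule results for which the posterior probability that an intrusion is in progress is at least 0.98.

6

Prior odds = 0.003/0.997 = 3/997.
False-positive rate = 1 − 0.89 = 0.11; likelihood ratio of a positive = 0.73/0.11 = 73/11.
Target posterior odds = 0.98/0.02 = 49.
Need (3/997) × (73/11)ⁿ ≥ 49, i.e. (73/11)ⁿ ≥ 48853/3.
(73/11)⁵ ≈12872.1 falls short of 48853/3 but (73/11)⁶ ≈85424.2 reaches it, so n = 6.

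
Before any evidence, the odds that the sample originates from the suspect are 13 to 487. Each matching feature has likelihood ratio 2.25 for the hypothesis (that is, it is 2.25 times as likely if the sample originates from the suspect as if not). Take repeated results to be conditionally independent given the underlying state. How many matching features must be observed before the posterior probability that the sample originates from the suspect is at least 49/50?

Prior odds = 13/487.
Likelihood ratio per matching feature = 2.25.
Target odds: 0.98 ÷ 0.02 = 49.
Need (13/487) × 2.25ⁿ ≥ 49, i.e. 2.25ⁿ ≥ 23863/13.
2.25⁹ = 387420489/262144 falls short of 23863/13 but 2.25¹⁰ ≈3325.26 reaches it, so n = 10.

10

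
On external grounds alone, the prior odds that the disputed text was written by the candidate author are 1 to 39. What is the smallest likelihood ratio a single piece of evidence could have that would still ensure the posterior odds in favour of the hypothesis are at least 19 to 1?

741

Prior odds = 1/39.
Target odds = 19.
Required Bayes factor = 19 ÷ (1/39) = 741.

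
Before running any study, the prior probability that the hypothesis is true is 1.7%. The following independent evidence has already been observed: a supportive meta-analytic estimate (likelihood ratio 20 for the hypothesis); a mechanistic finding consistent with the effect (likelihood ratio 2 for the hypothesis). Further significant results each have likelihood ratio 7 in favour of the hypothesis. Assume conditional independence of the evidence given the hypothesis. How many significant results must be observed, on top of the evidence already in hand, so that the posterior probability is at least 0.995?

Prior odds = 0.017/0.983 = 17/983.
Combined Bayes factor of the evidence already in hand = 20 × 2 = 40.
Odds after that evidence = (17/983) × 40 = 680/983.
Target odds = 0.995/0.005 = 199.
Need 7ⁿ ≥ 199 ÷ (680/983) = 195617/680.
7² = 49 falls short of 195617/680 but 7³ = 343 reaches it, so n = 3.

3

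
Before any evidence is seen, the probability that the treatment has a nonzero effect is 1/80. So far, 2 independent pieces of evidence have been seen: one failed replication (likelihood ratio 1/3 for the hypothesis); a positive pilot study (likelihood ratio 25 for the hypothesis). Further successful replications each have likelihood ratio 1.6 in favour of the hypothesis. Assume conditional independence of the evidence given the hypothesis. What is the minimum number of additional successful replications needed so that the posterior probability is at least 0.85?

Prior odds = 0.0125/0.9875 = 1/79.
Combined Bayes factor of the evidence already in hand = (1/3) × 25 = 25/3.
Odds after that evidence = (1/79) × 25/3 = 25/237.
Target odds = 0.85/0.15 = 17/3.
Need 1.6ⁿ ≥ 17/3 ÷ (25/237) = 53.72.
1.6⁸ = 16777216/390625 falls short of 53.72 but 1.6⁹ = 134217728/1953125 reaches it, so n = 9.

9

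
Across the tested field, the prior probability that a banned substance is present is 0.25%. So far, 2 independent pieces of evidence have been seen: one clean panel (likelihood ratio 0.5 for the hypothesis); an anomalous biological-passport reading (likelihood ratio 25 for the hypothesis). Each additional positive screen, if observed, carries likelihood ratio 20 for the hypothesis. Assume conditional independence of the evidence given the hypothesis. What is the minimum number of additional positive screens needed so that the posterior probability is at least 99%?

3

Prior odds = 0.0025/0.9975 = 1/399.
Combined Bayes factor of the evidence already in hand = 0.5 × 25 = 12.5.
Odds after that evidence = (1/399) × 12.5 = 25/798.
Target odds = 0.99/0.01 = 99.
Need 20ⁿ ≥ 99 ÷ (25/798) = 3160.08.
20² = 400 falls short of 3160.08 but 20³ = 8000 reaches it, so n = 3.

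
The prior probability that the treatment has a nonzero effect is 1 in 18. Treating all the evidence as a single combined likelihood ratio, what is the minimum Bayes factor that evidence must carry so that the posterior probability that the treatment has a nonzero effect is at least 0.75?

Prior odds = (1/18)/(17/18) = 1/17.
Target odds = 0.75/0.25 = 3.
Required Bayes factor = 3 ÷ (1/17) = 51.

51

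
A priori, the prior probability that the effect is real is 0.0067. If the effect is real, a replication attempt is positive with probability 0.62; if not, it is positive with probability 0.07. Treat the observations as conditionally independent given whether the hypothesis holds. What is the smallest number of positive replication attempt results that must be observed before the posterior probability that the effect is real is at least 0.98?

5

Prior odds: 0.0067 ÷ 0.9933 = 67/9933.
Likelihood ratio of a positive = 0.62/0.07 = 62/7.
Target odds: 0.98 ÷ 0.02 = 49.
Need (67/9933) × (62/7)ⁿ ≥ 49, i.e. (62/7)ⁿ ≥ 486717/67.
(62/7)⁴ = 14776336/2401 falls short of 486717/67 but (62/7)⁵ = 916132832/16807 reaches it, so n = 5.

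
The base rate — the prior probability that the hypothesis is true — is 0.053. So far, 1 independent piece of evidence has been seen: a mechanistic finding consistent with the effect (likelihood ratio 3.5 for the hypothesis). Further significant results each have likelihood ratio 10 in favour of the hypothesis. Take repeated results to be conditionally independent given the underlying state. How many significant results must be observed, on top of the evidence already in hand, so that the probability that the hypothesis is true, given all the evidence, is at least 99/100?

3

Prior odds = 0.053/0.947 = 53/947.
Bayes factor of the evidence already in hand = 3.5.
Odds after that evidence = (53/947) × 3.5 = 371/1894.
Target odds = 0.99/0.01 = 99.
Need 10ⁿ ≥ 99 ÷ (371/1894) = 187506/371.
10² = 100 falls short of 187506/371 but 10³ = 1000 reaches it, so n = 3.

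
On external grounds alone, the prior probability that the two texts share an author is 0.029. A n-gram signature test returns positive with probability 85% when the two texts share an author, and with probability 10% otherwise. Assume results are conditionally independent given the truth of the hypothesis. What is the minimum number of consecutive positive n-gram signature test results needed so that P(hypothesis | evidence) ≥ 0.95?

4

Prior odds: 0.029 ÷ 0.971 = 29/971.
Likelihood ratio of a positive result = 0.85/0.1 = 8.5.
Target posterior odds = 0.95/0.05 = 19.
Need (29/971) × 8.5ⁿ ≥ 19, i.e. 8.5ⁿ ≥ 18449/29.
8.5³ = 614.125 falls short of 18449/29 but 8.5⁴ = 5220.0625 reaches it, so n = 4.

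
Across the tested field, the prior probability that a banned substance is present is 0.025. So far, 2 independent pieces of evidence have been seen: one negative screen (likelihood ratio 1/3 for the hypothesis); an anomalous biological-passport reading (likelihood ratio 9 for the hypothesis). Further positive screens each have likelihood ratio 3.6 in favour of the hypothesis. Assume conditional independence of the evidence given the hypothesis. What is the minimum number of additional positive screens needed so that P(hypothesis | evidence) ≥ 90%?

Prior odds = 0.025/0.975 = 1/39.
Combined Bayes factor of the evidence already in hand = (1/3) × 9 = 3.
Odds after that evidence = (1/39) × 3 = 1/13.
Target odds = 0.9/0.1 = 9.
Need 3.6ⁿ ≥ 9 ÷ (1/13) = 117.
3.6³ = 46.656 falls short of 117 but 3.6⁴ = 167.9616 reaches it, so n = 4.

4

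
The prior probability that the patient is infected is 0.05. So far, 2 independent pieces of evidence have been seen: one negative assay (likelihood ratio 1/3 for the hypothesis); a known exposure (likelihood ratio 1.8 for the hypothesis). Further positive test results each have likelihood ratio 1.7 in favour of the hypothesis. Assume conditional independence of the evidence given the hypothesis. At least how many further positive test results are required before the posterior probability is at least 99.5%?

17

Prior odds = 0.05/0.95 = 1/19.
Combined Bayes factor of the evidence already in hand = (1/3) × 1.8 = 0.6.
Odds after that evidence = (1/19) × 0.6 = 3/95.
Target odds = 0.995/0.005 = 199.
Need 1.7ⁿ ≥ 199 ÷ (3/95) = 18905/3.
1.7¹⁶ ≈4866.12 falls short of 18905/3 but 1.7¹⁷ ≈8272.4 reaches it, so n = 17.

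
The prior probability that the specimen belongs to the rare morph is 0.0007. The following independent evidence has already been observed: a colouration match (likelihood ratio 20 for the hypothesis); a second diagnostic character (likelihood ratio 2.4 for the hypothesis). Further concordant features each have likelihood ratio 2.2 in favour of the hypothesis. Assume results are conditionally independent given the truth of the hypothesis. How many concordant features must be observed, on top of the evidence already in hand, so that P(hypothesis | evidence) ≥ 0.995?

12

Prior odds = 0.0007/0.9993 = 7/9993.
Combined Bayes factor of the evidence already in hand = 20 × 2.4 = 48.
Odds after that evidence = (7/9993) × 48 = 112/3331.
Target odds = 0.995/0.005 = 199.
Need 2.2ⁿ ≥ 199 ÷ (112/3331) = 662869/112.
2.2¹¹ ≈5843.18 falls short of 662869/112 but 2.2¹² ≈12855 reaches it, so n = 12.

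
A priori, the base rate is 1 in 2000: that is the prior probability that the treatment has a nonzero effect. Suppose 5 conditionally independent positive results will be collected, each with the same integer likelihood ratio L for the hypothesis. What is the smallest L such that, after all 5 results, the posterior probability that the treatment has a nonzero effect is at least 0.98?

Prior odds = 0.0005/0.9995 = 1/1999.
Target odds = 0.98/0.02 = 49.
Need L⁵ ≥ 49 ÷ (1/1999) = 97951.
9⁵ = 59049 < 97951 ≤ 100000 = 10⁵, so L = 10.

10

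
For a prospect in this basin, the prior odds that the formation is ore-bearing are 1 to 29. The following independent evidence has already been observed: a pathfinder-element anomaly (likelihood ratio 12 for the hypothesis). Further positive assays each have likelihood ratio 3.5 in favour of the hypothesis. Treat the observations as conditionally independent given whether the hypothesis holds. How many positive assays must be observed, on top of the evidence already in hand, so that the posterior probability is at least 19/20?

Prior odds = 1/29.
Bayes factor of the evidence already in hand = 12.
Odds after that evidence = (1/29) × 12 = 12/29.
Target odds = 0.95/0.05 = 19.
Need 3.5ⁿ ≥ 19 ÷ (12/29) = 551/12.
3.5³ = 42.875 falls short of 551/12 but 3.5⁴ = 150.0625 reaches it, so n = 4.

4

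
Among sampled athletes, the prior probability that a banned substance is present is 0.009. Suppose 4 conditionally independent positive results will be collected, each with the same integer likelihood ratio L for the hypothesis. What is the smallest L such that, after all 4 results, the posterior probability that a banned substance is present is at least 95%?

Prior odds = 0.009/0.991 = 9/991.
Target odds = 0.95/0.05 = 19.
Need L⁴ ≥ 19 ÷ (9/991) = 18829/9.
6⁴ = 1296 < 18829/9 ≤ 2401 = 7⁴, so L = 7.

7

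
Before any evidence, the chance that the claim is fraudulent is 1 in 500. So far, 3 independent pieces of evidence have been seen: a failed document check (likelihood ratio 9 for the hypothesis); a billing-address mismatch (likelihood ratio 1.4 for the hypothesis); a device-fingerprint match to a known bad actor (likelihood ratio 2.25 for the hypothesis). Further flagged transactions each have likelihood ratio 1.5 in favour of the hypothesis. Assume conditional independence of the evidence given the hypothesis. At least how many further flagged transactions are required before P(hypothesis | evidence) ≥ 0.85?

Prior odds = 0.002/0.998 = 1/499.
Combined Bayes factor of the evidence already in hand = 9 × 1.4 × 2.25 = 28.35.
Odds after that evidence = (1/499) × 28.35 = 567/9980.
Target odds = 0.85/0.15 = 17/3.
Need 1.5ⁿ ≥ 17/3 ÷ (567/9980) = 169660/1701.
1.5¹¹ = 177147/2048 falls short of 169660/1701 but 1.5¹² = 531441/4096 reaches it, so n = 12.

12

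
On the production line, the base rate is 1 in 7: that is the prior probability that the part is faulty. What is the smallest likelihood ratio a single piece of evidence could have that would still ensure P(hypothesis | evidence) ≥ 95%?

114

Prior odds = (1/7)/(6/7) = 1/6.
Target odds = 0.95/0.05 = 19.
Required Bayes factor = 19 ÷ (1/6) = 114.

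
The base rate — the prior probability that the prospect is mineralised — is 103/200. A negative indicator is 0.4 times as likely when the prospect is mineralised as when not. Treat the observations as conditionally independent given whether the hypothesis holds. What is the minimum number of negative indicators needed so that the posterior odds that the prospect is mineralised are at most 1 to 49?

5

Prior odds = 0.515/0.485 = 103/97.
Likelihood ratio per negative indicator = 0.4.
Target odds = 1/49.
Need (103/97) × 0.4ⁿ ≤ 1/49, i.e. 0.4ⁿ ≤ 97/5047.
0.4⁴ = 0.0256 is still above 97/5047 but 0.4⁵ = 0.01024 is at or below it, so n = 5.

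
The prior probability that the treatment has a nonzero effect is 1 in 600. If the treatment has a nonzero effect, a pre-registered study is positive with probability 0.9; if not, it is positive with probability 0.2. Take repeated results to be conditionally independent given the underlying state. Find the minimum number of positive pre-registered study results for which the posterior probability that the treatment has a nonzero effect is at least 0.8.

Prior odds = (1/600)/(599/600) = 1/599.
Likelihood ratio of a positive = 0.9/0.2 = 4.5.
Target odds: 0.8 ÷ 0.2 = 4.
Require 4.5ⁿ ≥ 4 ÷ (1/599) = 2396.
4.5⁵ = 1845.28125 falls short of 2396 but 4.5⁶ = 8303.765625 reaches it, so n = 6.

6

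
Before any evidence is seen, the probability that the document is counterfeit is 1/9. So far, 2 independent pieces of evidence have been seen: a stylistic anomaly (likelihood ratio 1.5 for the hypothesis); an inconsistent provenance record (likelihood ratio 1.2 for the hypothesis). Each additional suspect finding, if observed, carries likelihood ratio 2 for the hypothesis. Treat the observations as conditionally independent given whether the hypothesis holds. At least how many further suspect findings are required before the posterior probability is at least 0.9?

6

Prior odds = (1/9)/(8/9) = 0.125.
Combined Bayes factor of the evidence already in hand = 1.5 × 1.2 = 1.8.
Odds after that evidence = 0.125 × 1.8 = 0.225.
Target odds = 0.9/0.1 = 9.
Need 2ⁿ ≥ 9 ÷ 0.225 = 40.
2⁵ = 32 falls short of 40 but 2⁶ = 64 reaches it, so n = 6.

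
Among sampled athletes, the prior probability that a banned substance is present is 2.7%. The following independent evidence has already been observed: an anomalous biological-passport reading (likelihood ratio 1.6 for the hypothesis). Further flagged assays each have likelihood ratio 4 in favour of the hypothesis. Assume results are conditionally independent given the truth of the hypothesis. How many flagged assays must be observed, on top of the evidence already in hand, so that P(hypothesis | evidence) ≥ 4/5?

Prior odds = 0.027/0.973 = 27/973.
Bayes factor of the evidence already in hand = 1.6.
Odds after that evidence = (27/973) × 1.6 = 216/4865.
Target odds = 0.8/0.2 = 4.
Need 4ⁿ ≥ 4 ÷ (216/4865) = 4865/54.
4³ = 64 falls short of 4865/54 but 4⁴ = 256 reaches it, so n = 4.

4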